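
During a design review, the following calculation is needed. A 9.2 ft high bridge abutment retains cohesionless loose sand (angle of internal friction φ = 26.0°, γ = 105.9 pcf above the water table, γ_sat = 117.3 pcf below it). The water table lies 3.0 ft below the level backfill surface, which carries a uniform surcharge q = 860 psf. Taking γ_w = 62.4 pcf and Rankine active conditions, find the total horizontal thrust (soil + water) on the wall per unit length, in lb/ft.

5660 lb/ft

K_a = tan²(45° − φ/2) = 0.3905.
γ' = 117.3 − 62.4 = 54.90 pcf. h₂ = H − d_w = 6.2 ft.
σ'_h: at surface K_a·q = 335.8; at WT K_a(q+γd_w) = 459.8; at base K_a(q+γd_w+γ'h₂) = 592.8 psf.
P₁ = ½(335.8+459.8)×3.0 = 1193; P₂ = ½(459.8+592.8)×6.2 = 3263; P_w = ½γ_w h₂² = 1199.
Total = 1193+3263+1199 = 5656 lb/ft.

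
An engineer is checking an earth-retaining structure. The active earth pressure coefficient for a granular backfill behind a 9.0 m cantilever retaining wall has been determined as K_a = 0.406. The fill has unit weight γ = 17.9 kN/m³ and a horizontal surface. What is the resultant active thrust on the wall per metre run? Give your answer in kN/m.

P = ½ K_a γ H² = 0.5 × 0.406 × 17.9 × 9.0² = 294.3 kN/m.

294 kN/m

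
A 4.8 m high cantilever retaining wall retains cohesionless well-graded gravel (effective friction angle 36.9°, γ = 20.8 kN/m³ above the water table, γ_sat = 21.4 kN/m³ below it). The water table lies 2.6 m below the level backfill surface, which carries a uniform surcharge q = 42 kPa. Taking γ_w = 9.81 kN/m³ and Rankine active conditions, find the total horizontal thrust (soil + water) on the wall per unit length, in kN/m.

128 kN/m

K_a = tan²(45° − φ/2) = 0.2497.
γ' = 21.4 − 9.81 = 11.59 kN/m³. h₂ = H − d_w = 2.2 m.
σ'_h: at surface K_a·q = 10.49; at WT K_a(q+γd_w) = 23.99; at base K_a(q+γd_w+γ'h₂) = 30.35 kPa.
P₁ = ½(10.49+23.99)×2.6 = 44.82; P₂ = ½(23.99+30.35)×2.2 = 59.78; P_w = ½γ_w h₂² = 23.74.
Total = 44.82+59.78+23.74 = 128.3 kN/m.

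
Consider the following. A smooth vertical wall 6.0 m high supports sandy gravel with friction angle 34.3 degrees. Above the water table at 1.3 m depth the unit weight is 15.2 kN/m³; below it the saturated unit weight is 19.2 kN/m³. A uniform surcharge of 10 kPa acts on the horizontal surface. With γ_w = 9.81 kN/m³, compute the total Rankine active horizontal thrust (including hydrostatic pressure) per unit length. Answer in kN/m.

184 kN/m

K_a = tan²(45° − φ/2) = 0.2792.
γ' = 19.2 − 9.81 = 9.390 kN/m³. h₂ = H − d_w = 4.7 m.
σ'_h: at surface K_a·q = 2.792; at WT K_a(q+γd_w) = 8.308; at base K_a(q+γd_w+γ'h₂) = 20.63 kPa.
P₁ = ½(2.792+8.308)×1.3 = 7.215; P₂ = ½(8.308+20.63)×4.7 = 68.00; P_w = ½γ_w h₂² = 108.4.
Total = 7.215+68.00+108.4 = 183.6 kN/m.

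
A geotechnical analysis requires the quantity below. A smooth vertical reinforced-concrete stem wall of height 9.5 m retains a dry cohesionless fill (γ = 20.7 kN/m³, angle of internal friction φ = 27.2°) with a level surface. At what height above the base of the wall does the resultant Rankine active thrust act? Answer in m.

3.17 m

K_a = 0.3726.
The pressure distribution is triangular, so the resultant acts at H/3 above the base = 9.5/3 = 3.167 m.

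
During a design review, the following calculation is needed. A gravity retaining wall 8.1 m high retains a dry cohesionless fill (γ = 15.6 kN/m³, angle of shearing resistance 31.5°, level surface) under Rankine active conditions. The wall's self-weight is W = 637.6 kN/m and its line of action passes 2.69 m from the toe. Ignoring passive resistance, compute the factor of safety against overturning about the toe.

K_a = tan²(45° − 31.5°/2) = 0.3136.
P_a = ½K_aγH² = 0.5×0.3136×15.6×8.1² = 160.5 kN/m, acting at H/3 = 2.700 m above the base.
Overturning moment M_o = P_a × H/3 = 160.5 × 2.700 = 433.4.
Resisting moment M_r = W × 2.69 = 637.6 × 2.69 = 1715.
FS_overturning = M_r/M_o = 1715/433.4 = 3.958.

3.96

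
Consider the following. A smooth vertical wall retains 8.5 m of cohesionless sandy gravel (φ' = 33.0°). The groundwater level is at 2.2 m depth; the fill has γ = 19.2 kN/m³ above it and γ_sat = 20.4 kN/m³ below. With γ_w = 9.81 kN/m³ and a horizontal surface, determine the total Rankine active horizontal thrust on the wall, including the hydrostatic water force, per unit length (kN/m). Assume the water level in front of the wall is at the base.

K_a = tan²(45° − φ/2) = 0.2948.
γ' = 20.4 − 9.81 = 10.59 kN/m³. Depth below WT = 6.3 m.
σ'_h at WT = K_a γ d_w = 12.45 kPa; at base = 12.45 + K_a γ' × 6.3 = 32.12 kPa.
P₁ (0–2.2 m) = ½×12.45×2.2 = 13.70. P₂ (2.2–8.5 m) = ½(12.45+32.12)×6.3 = 140.4.
P_w = ½ γ_w h₂² = 0.5×9.81×6.3² = 194.7. Total = 13.70+140.4+194.7 = 348.8 kN/m.

349 kN/m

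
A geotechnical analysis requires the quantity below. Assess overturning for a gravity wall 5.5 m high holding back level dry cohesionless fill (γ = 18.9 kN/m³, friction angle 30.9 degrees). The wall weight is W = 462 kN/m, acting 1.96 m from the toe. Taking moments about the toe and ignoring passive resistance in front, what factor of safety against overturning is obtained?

K_a = tan²(45° − 30.9°/2) = 0.3214.
P_a = ½K_aγH² = 0.5×0.3214×18.9×5.5² = 91.88 kN/m, acting at H/3 = 1.833 m above the base.
Overturning moment M_o = P_a × H/3 = 91.88 × 1.833 = 168.4.
Resisting moment M_r = W × 1.96 = 462 × 1.96 = 905.5.
FS_overturning = M_r/M_o = 905.5/168.4 = 5.376.

5.38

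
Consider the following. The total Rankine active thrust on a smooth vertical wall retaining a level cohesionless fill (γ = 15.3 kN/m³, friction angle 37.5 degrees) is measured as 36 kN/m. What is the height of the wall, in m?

K_a = 0.2432. P_a = ½ K_a γ H² ⇒ H = √(2P_a/(K_a γ)).
H = √(2×36/(0.2432×15.3)) = 4.399 m.

4.40 m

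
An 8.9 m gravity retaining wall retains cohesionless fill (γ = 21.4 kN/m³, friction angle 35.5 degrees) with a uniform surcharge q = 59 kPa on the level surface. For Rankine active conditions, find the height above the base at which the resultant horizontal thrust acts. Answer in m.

K_a = 0.2653.
Triangular part P₁ = ½K_aγH² = 224.8 at H/3 = 2.967 m; rectangular part P₂ = K_a q H = 139.3 at H/2 = 4.450 m.
ȳ = (P₁·2.967 + P₂·4.450)/(P₁+P₂) = 3.534 m.

3.53 m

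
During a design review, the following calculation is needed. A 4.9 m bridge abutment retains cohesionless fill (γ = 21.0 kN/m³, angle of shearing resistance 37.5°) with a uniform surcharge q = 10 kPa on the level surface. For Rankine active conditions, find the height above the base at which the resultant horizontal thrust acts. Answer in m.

1.77 m

K_a = 0.2432.
Triangular part P₁ = ½K_aγH² = 61.31 at H/3 = 1.633 m; rectangular part P₂ = K_a q H = 11.92 at H/2 = 2.450 m.
ȳ = (P₁·1.633 + P₂·2.450)/(P₁+P₂) = 1.766 m.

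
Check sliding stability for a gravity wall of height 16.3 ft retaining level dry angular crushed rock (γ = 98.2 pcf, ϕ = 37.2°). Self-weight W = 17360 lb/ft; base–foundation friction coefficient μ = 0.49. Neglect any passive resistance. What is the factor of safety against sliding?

K_a = tan²(45° − 37.2°/2) = 0.2464.
P_a = ½K_aγH² = 0.5×0.2464×98.2×16.3² = 3215 lb/ft, acting at H/3 = 5.433 ft above the base.
FS_sliding = μW / P_a = 0.49×17360 / 3215 = 2.646.

2.65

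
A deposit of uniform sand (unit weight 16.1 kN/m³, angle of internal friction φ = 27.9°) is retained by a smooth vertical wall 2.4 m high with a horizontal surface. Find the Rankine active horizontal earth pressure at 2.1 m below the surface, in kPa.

12.3 kPa

K_a = (1 − sin φ)/(1 + sin φ) = 0.3625.
σ_h = K_a γ z = 0.3625 × 16.1 × 2.1 = 12.25 kPa.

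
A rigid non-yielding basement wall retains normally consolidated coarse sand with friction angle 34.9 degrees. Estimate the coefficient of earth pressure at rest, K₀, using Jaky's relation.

K₀ = 1 − sin φ' = 1 − sin 34.9° = 0.4279.

0.428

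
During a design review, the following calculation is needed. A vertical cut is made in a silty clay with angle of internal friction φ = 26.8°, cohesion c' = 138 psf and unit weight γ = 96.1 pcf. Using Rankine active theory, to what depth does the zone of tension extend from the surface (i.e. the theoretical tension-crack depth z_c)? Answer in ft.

4.67 ft

K_a = tan²(45° − 26.8°/2) = 0.3785; √K_a = 0.6152.
The active pressure is zero where K_a γ z = 2c√K_a, so z_c = 2c/(γ√K_a) = 2×138/(96.1×0.6152) = 4.668 ft.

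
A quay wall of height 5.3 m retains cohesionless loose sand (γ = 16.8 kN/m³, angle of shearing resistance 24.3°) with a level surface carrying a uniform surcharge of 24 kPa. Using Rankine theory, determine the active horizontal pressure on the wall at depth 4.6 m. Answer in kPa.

K_a = (1 − sin φ)/(1 + sin φ) = 0.4169.
σ_v = γz + q = 16.8 × 4.6 + 24 = 101.3 kPa.
σ_h = K_a σ_v = 0.4169 × 101.3 = 42.23 kPa.

42.2 kPa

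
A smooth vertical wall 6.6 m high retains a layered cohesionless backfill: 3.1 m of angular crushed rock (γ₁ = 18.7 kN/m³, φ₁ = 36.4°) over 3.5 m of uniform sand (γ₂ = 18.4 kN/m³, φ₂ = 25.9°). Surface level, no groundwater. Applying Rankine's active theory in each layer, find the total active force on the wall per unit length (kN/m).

147 kN/m

K_a1 = tan²(45°−36.4°/2) = 0.2552; K_a2 = tan²(45°−25.9°/2) = 0.3920.
Layer 1: σ at base = K_a1 γ₁ h₁ = 14.79 kPa; P₁ = ½×14.79×3.1 = 22.93.
Layer 2: σ_v at top = γ₁h₁ = 57.97; σ_h top = K_a2×57.97 = 22.72; σ_h base = K_a2×(57.97+18.4×3.5) = 47.97.
P₂ = ½(22.72+47.97)×3.5 = 123.7. Total P_a = 22.93+123.7 = 146.6 kN/m.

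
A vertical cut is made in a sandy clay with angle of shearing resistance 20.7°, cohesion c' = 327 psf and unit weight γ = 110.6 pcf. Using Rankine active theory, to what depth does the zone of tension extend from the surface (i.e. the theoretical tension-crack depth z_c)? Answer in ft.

8.56 ft

K_a = tan²(45° − 20.7°/2) = 0.4777; √K_a = 0.6911.
The active pressure is zero where K_a γ z = 2c√K_a, so z_c = 2c/(γ√K_a) = 2×327/(110.6×0.6911) = 8.556 ft.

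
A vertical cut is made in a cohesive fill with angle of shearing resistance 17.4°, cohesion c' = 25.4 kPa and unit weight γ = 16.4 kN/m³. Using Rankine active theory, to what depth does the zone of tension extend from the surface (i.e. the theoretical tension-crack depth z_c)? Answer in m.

K_a = tan²(45° − 17.4°/2) = 0.5396; √K_a = 0.7346.
The active pressure is zero where K_a γ z = 2c√K_a, so z_c = 2c/(γ√K_a) = 2×25.4/(16.4×0.7346) = 4.217 m.

4.22 m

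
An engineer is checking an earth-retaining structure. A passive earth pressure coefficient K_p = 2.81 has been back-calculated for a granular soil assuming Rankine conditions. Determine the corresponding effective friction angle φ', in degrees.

K_p = (1+sin φ)/(1−sin φ) ⇒ sin φ = (K_p − 1)/(K_p + 1) = 0.4751.
φ = arcsin(0.4751) = 28.36°.

28.4°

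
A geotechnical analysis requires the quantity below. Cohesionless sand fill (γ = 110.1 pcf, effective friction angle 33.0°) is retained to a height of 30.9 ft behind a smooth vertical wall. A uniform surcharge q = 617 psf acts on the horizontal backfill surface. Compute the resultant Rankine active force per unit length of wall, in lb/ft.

K_a = tan²(45° − φ/2) = 0.2948.
Soil triangle: ½ K_a γ H² = 0.5×0.2948×110.1×30.9² = 15500 lb/ft.
Surcharge rectangle: K_a q H = 0.2948×617×30.9 = 5620 lb/ft.
Total = 15500 + 5620 = 21120 lb/ft.

21100 lb/ft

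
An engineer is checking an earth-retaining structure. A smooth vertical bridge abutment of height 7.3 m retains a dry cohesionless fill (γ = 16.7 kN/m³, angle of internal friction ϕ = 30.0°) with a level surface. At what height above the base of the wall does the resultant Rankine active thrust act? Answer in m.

2.43 m

K_a = 0.3333.
The pressure distribution is triangular, so the resultant acts at H/3 above the base = 7.3/3 = 2.433 m.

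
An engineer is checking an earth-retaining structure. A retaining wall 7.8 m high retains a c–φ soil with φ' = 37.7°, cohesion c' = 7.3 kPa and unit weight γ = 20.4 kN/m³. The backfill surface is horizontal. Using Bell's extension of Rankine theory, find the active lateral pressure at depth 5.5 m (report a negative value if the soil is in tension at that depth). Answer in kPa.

19.9 kPa

K_a = (1 − sin φ)/(1 + sin φ) = 0.2411.
σ_a = K_a γ z − 2c√K_a = 0.2411×20.4×5.5 − 2×7.3×0.4910 = 19.88 kPa.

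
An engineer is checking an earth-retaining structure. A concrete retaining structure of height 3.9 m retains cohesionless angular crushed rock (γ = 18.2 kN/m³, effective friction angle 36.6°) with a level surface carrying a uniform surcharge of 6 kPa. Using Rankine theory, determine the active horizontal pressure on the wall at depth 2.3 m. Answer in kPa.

K_a = (1 − sin φ)/(1 + sin φ) = 0.2530.
σ_v = γz + q = 18.2 × 2.3 + 6 = 47.86 kPa.
σ_h = K_a σ_v = 0.2530 × 47.86 = 12.11 kPa.

12.1 kPa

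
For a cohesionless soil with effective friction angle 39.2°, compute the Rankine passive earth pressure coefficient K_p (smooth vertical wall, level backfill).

K_p = (1 + sin φ)/(1 − sin φ) = tan²(45° + 39.2°/2) = 4.435.

4.44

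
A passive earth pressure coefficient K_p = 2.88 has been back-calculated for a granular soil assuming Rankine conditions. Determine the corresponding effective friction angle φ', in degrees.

29.0°

K_p = (1+sin φ)/(1−sin φ) ⇒ sin φ = (K_p − 1)/(K_p + 1) = 0.4845.
φ = arcsin(0.4845) = 28.98°.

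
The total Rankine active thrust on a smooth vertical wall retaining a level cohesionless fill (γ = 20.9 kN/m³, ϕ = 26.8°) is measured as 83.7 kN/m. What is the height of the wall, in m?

4.60 m

K_a = 0.3785. P_a = ½ K_a γ H² ⇒ H = √(2P_a/(K_a γ)).
H = √(2×83.7/(0.3785×20.9)) = 4.600 m.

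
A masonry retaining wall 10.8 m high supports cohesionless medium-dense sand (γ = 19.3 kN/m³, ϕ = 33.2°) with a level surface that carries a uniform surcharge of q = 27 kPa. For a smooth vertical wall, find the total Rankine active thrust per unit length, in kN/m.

414 kN/m

K_a = tan²(45° − φ/2) = 0.2924.
Soil triangle: ½ K_a γ H² = 0.5×0.2924×19.3×10.8² = 329.1 kN/m.
Surcharge rectangle: K_a q H = 0.2924×27×10.8 = 85.25 kN/m.
Total = 329.1 + 85.25 = 414.3 kN/m.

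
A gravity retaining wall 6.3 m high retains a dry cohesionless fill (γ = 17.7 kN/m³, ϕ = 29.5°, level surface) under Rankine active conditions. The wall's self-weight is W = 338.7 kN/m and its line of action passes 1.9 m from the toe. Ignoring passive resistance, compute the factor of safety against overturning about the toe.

K_a = tan²(45° − 29.5°/2) = 0.3401.
P_a = ½K_aγH² = 0.5×0.3401×17.7×6.3² = 119.5 kN/m, acting at H/3 = 2.100 m above the base.
Overturning moment M_o = P_a × H/3 = 119.5 × 2.100 = 250.9.
Resisting moment M_r = W × 1.9 = 338.7 × 1.9 = 643.5.
FS_overturning = M_r/M_o = 643.5/250.9 = 2.565.

2.57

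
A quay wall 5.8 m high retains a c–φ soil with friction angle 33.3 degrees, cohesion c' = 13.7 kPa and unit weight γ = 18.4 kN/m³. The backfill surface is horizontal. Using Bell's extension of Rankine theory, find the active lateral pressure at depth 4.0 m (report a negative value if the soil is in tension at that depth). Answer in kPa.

6.64 kPa

K_a = (1 − sin φ)/(1 + sin φ) = 0.2911.
σ_a = K_a γ z − 2c√K_a = 0.2911×18.4×4.0 − 2×13.7×0.5396 = 6.643 kPa.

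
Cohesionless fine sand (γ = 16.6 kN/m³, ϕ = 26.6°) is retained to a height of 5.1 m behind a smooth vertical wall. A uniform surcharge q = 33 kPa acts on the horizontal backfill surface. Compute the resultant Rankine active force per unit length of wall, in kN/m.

147 kN/m

K_a = tan²(45° − φ/2) = 0.3814.
Soil triangle: ½ K_a γ H² = 0.5×0.3814×16.6×5.1² = 82.35 kN/m.
Surcharge rectangle: K_a q H = 0.3814×33×5.1 = 64.20 kN/m.
Total = 82.35 + 64.20 = 146.5 kN/m.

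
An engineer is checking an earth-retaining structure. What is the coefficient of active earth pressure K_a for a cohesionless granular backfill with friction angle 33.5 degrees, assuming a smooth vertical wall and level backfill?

0.289

K_a = tan²(45° − φ/2) = tan²(28.25°) = 0.2887.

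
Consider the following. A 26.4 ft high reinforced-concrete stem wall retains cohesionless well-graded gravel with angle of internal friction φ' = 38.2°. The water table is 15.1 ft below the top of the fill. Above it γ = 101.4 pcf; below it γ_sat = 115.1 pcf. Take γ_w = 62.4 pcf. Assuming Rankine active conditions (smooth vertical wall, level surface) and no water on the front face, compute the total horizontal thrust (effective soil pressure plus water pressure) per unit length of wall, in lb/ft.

11600 lb/ft

K_a = tan²(45° − φ/2) = 0.2358.
γ' = 115.1 − 62.4 = 52.70 pcf. Depth below WT = 11.3 ft.
σ'_h at WT = K_a γ d_w = 361.0 psf; at base = 361.0 + K_a γ' × 11.3 = 501.4 psf.
P₁ (0–15.1 ft) = ½×361.0×15.1 = 2726. P₂ (15.1–26.4 ft) = ½(361.0+501.4)×11.3 = 4873.
P_w = ½ γ_w h₂² = 0.5×62.4×11.3² = 3984. Total = 2726+4873+3984 = 11580 lb/ft.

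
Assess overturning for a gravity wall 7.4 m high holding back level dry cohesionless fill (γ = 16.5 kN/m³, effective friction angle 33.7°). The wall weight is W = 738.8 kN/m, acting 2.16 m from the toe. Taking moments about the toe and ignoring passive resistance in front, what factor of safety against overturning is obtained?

5.00

K_a = tan²(45° − 33.7°/2) = 0.2863.
P_a = ½K_aγH² = 0.5×0.2863×16.5×7.4² = 129.3 kN/m, acting at H/3 = 2.467 m above the base.
Overturning moment M_o = P_a × H/3 = 129.3 × 2.467 = 319.0.
Resisting moment M_r = W × 2.16 = 738.8 × 2.16 = 1596.
FS_overturning = M_r/M_o = 1596/319.0 = 5.002.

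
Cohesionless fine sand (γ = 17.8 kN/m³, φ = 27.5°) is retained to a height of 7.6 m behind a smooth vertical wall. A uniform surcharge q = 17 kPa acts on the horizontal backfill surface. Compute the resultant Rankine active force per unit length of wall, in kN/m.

K_a = tan²(45° − φ/2) = 0.3682.
Soil triangle: ½ K_a γ H² = 0.5×0.3682×17.8×7.6² = 189.3 kN/m.
Surcharge rectangle: K_a q H = 0.3682×17×7.6 = 47.57 kN/m.
Total = 189.3 + 47.57 = 236.9 kN/m.

237 kN/m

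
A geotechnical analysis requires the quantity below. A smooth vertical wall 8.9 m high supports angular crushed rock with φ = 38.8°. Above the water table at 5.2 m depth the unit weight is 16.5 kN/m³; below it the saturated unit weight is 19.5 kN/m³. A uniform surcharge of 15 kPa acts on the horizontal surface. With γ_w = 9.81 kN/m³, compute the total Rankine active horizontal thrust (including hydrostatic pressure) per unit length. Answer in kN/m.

237 kN/m

K_a = tan²(45° − φ/2) = 0.2296.
γ' = 19.5 − 9.81 = 9.690 kN/m³. h₂ = H − d_w = 3.7 m.
σ'_h: at surface K_a·q = 3.443; at WT K_a(q+γd_w) = 23.14; at base K_a(q+γd_w+γ'h₂) = 31.37 kPa.
P₁ = ½(3.443+23.14)×5.2 = 69.11; P₂ = ½(23.14+31.37)×3.7 = 100.8; P_w = ½γ_w h₂² = 67.15.
Total = 69.11+100.8+67.15 = 237.1 kN/m.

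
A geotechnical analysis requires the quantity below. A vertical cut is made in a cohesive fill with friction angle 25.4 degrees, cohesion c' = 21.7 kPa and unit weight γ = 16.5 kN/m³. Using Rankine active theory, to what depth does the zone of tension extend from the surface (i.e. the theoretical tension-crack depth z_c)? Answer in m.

4.16 m

K_a = tan²(45° − 25.4°/2) = 0.3996; √K_a = 0.6322.
The active pressure is zero where K_a γ z = 2c√K_a, so z_c = 2c/(γ√K_a) = 2×21.7/(16.5×0.6322) = 4.161 m.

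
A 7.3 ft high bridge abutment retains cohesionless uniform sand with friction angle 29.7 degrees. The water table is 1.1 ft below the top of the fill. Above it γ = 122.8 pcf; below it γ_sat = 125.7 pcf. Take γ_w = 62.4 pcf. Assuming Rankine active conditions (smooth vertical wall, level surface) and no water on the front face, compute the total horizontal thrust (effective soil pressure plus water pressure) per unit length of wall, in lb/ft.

1920 lb/ft

K_a = tan²(45° − φ/2) = 0.3374.
γ' = 125.7 − 62.4 = 63.30 pcf. Depth below WT = 6.2 ft.
σ'_h at WT = K_a γ d_w = 45.57 psf; at base = 45.57 + K_a γ' × 6.2 = 178.0 psf.
P₁ (0–1.1 ft) = ½×45.57×1.1 = 25.07. P₂ (1.1–7.3 ft) = ½(45.57+178.0)×6.2 = 693.0.
P_w = ½ γ_w h₂² = 0.5×62.4×6.2² = 1199. Total = 25.07+693.0+1199 = 1917 lb/ft.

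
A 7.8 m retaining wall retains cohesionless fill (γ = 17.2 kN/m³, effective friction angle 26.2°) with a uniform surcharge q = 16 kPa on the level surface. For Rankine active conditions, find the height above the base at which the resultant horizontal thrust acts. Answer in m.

2.85 m

K_a = 0.3874.
Triangular part P₁ = ½K_aγH² = 202.7 at H/3 = 2.600 m; rectangular part P₂ = K_a q H = 48.35 at H/2 = 3.900 m.
ȳ = (P₁·2.600 + P₂·3.900)/(P₁+P₂) = 2.850 m.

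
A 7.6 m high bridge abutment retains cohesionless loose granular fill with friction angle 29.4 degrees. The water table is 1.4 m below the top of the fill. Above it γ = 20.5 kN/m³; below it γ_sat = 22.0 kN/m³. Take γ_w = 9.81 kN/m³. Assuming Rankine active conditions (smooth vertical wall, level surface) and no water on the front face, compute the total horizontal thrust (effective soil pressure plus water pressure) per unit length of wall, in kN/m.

K_a = tan²(45° − φ/2) = 0.3415.
γ' = 22.0 − 9.81 = 12.19 kN/m³. Depth below WT = 6.2 m.
σ'_h at WT = K_a γ d_w = 9.800 kPa; at base = 9.800 + K_a γ' × 6.2 = 35.61 kPa.
P₁ (0–1.4 m) = ½×9.800×1.4 = 6.860. P₂ (1.4–7.6 m) = ½(9.800+35.61)×6.2 = 140.8.
P_w = ½ γ_w h₂² = 0.5×9.81×6.2² = 188.5. Total = 6.860+140.8+188.5 = 336.2 kN/m.

336 kN/m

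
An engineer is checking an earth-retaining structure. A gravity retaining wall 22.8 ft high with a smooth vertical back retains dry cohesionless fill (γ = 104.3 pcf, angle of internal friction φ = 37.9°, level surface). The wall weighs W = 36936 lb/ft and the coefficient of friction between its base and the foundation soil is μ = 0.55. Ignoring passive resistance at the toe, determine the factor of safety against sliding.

3.14

K_a = tan²(45° − 37.9°/2) = 0.2389.
P_a = ½K_aγH² = 0.5×0.2389×104.3×22.8² = 6478 lb/ft, acting at H/3 = 7.600 ft above the base.
FS_sliding = μW / P_a = 0.55×36936 / 6478 = 3.136.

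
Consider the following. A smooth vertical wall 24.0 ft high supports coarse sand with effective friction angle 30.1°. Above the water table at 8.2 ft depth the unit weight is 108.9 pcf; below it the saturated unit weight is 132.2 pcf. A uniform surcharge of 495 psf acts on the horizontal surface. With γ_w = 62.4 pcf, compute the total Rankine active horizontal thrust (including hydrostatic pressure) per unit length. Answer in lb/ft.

20500 lb/ft

K_a = tan²(45° − φ/2) = 0.3320.
γ' = 132.2 − 62.4 = 69.80 pcf. h₂ = H − d_w = 15.8 ft.
σ'_h: at surface K_a·q = 164.3; at WT K_a(q+γd_w) = 460.8; at base K_a(q+γd_w+γ'h₂) = 826.9 psf.
P₁ = ½(164.3+460.8)×8.2 = 2563; P₂ = ½(460.8+826.9)×15.8 = 10170; P_w = ½γ_w h₂² = 7789.
Total = 2563+10170+7789 = 20520 lb/ft.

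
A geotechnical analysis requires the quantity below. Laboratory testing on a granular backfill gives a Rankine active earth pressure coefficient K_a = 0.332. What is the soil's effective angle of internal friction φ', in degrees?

30.1°

K_a = tan²(45° − φ/2) ⇒ 45° − φ/2 = arctan(√0.332) = 29.95°.
φ = 2(45° − 29.95°) = 30.10°.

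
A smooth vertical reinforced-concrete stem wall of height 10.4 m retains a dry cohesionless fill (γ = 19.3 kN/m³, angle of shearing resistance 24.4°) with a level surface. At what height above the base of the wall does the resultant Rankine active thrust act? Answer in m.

K_a = 0.4153.
The pressure distribution is triangular, so the resultant acts at H/3 above the base = 10.4/3 = 3.467 m.

3.47 m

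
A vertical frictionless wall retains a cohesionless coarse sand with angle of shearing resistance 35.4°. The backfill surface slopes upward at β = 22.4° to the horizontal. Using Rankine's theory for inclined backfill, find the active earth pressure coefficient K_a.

K_a = cos β · (cos β − √(cos²β − cos²φ)) / (cos β + √(cos²β − cos²φ)).
cos β = 0.9245, cos φ = 0.8151, √(cos²β − cos²φ) = 0.4363.
K_a = 0.9245 × (0.9245 − 0.4363)/(0.9245 + 0.4363) = 0.3317.

0.332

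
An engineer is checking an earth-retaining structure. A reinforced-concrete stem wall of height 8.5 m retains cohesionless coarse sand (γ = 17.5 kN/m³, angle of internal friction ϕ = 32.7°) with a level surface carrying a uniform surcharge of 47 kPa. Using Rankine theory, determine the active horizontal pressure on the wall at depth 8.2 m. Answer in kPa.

56.9 kPa

K_a = (1 − sin φ)/(1 + sin φ) = 0.2985.
σ_v = γz + q = 17.5 × 8.2 + 47 = 190.5 kPa.
σ_h = K_a σ_v = 0.2985 × 190.5 = 56.86 kPa.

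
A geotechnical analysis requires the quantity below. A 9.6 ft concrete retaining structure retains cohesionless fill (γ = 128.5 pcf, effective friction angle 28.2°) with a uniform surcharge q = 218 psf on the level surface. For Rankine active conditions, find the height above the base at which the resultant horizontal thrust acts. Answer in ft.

3.62 ft

K_a = 0.3582.
Triangular part P₁ = ½K_aγH² = 2121 at H/3 = 3.200 ft; rectangular part P₂ = K_a q H = 749.6 at H/2 = 4.800 ft.
ȳ = (P₁·3.200 + P₂·4.800)/(P₁+P₂) = 3.618 ft.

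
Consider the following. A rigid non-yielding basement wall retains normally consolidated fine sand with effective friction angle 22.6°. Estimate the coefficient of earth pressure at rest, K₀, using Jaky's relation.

0.616

K₀ = 1 − sin φ' = 1 − sin 22.6° = 0.6157.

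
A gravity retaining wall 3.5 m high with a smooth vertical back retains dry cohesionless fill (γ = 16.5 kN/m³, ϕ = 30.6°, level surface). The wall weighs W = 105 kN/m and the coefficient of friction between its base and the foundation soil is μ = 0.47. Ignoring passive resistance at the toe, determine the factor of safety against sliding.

K_a = tan²(45° − 30.6°/2) = 0.3253.
P_a = ½K_aγH² = 0.5×0.3253×16.5×3.5² = 32.88 kN/m, acting at H/3 = 1.167 m above the base.
FS_sliding = μW / P_a = 0.47×105 / 32.88 = 1.501.

1.50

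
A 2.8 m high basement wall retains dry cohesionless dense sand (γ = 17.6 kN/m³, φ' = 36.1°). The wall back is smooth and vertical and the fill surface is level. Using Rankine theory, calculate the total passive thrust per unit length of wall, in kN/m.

K_p = tan²(45° + φ/2) = 3.869.
P_p = ½ K_p γ H² = 0.5 × 3.869 × 17.6 × 2.8² = 266.9 kN/m.

267 kN/m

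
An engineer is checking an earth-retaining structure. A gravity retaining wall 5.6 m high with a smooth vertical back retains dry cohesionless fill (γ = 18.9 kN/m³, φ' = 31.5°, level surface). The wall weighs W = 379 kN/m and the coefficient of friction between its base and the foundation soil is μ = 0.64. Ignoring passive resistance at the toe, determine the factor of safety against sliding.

2.61

K_a = tan²(45° − 31.5°/2) = 0.3136.
P_a = ½K_aγH² = 0.5×0.3136×18.9×5.6² = 92.94 kN/m, acting at H/3 = 1.867 m above the base.
FS_sliding = μW / P_a = 0.64×379 / 92.94 = 2.610.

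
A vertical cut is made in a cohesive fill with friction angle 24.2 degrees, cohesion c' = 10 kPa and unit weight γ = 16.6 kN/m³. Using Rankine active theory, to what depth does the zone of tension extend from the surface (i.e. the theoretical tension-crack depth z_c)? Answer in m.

K_a = tan²(45° − 24.2°/2) = 0.4185; √K_a = 0.6469.
The active pressure is zero where K_a γ z = 2c√K_a, so z_c = 2c/(γ√K_a) = 2×10/(16.6×0.6469) = 1.862 m.

1.86 m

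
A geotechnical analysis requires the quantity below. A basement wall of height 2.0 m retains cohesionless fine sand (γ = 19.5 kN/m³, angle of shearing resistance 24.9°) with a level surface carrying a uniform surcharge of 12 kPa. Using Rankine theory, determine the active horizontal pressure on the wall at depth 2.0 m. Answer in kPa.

K_a = (1 − sin φ)/(1 + sin φ) = 0.4074.
σ_v = γz + q = 19.5 × 2.0 + 12 = 51.00 kPa.
σ_h = K_a σ_v = 0.4074 × 51.00 = 20.78 kPa.

20.8 kPa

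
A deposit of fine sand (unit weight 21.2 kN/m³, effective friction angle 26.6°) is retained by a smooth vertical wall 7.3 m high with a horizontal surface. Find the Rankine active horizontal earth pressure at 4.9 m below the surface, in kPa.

39.6 kPa

K_a = (1 − sin φ)/(1 + sin φ) = 0.3814.
σ_h = K_a γ z = 0.3814 × 21.2 × 4.9 = 39.62 kPa.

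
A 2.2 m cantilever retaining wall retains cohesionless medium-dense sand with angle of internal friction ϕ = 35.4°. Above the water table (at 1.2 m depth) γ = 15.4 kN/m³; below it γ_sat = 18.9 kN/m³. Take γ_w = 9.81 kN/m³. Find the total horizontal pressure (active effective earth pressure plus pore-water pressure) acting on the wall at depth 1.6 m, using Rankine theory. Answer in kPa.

9.82 kPa

K_a = (1 − sin φ)/(1 + sin φ) = 0.2664.
γ' = 18.9 − 9.81 = 9.090 kN/m³.
Effective vertical stress at 1.6 m: σ'_v = 15.4×1.2 + 9.090×0.400 = 22.12 kPa.
σ'_h = K_a σ'_v = 0.2664 × 22.12 = 5.892 kPa; u = γ_w × 0.400 = 3.924 kPa.
Total σ_h = 5.892 + 3.924 = 9.816 kPa.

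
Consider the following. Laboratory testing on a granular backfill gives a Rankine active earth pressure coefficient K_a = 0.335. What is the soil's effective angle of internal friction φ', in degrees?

K_a = tan²(45° − φ/2) ⇒ 45° − φ/2 = arctan(√0.335) = 30.06°.
φ = 2(45° − 30.06°) = 29.88°.

29.9°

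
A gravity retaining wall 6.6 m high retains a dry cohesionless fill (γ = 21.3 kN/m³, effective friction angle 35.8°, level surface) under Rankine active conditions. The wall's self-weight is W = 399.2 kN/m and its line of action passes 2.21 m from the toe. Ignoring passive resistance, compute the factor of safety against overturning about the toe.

3.30

K_a = tan²(45° − 35.8°/2) = 0.2619.
P_a = ½K_aγH² = 0.5×0.2619×21.3×6.6² = 121.5 kN/m, acting at H/3 = 2.200 m above the base.
Overturning moment M_o = P_a × H/3 = 121.5 × 2.200 = 267.3.
Resisting moment M_r = W × 2.21 = 399.2 × 2.21 = 882.2.
FS_overturning = M_r/M_o = 882.2/267.3 = 3.301.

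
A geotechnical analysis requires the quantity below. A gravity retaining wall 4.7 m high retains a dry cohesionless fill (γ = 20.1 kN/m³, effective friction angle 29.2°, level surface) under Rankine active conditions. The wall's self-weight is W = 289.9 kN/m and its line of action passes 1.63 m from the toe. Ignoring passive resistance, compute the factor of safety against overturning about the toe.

K_a = tan²(45° − 29.2°/2) = 0.3442.
P_a = ½K_aγH² = 0.5×0.3442×20.1×4.7² = 76.42 kN/m, acting at H/3 = 1.567 m above the base.
Overturning moment M_o = P_a × H/3 = 76.42 × 1.567 = 119.7.
Resisting moment M_r = W × 1.63 = 289.9 × 1.63 = 472.5.
FS_overturning = M_r/M_o = 472.5/119.7 = 3.947.

3.95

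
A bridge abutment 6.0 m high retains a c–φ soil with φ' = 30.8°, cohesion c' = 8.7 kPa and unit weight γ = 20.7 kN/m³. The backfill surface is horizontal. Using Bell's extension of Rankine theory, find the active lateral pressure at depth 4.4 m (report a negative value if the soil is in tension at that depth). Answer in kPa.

19.5 kPa

K_a = (1 − sin φ)/(1 + sin φ) = 0.3227.
σ_a = K_a γ z − 2c√K_a = 0.3227×20.7×4.4 − 2×8.7×0.5681 = 19.51 kPa.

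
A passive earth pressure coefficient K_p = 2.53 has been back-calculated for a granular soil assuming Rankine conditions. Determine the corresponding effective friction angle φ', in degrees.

K_p = (1+sin φ)/(1−sin φ) ⇒ sin φ = (K_p − 1)/(K_p + 1) = 0.4334.
φ = arcsin(0.4334) = 25.69°.

25.7°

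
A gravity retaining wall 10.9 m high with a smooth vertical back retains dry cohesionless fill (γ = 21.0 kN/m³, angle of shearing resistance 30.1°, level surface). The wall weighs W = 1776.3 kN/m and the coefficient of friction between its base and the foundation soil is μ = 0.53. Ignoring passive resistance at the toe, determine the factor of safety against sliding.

2.27

K_a = tan²(45° − 30.1°/2) = 0.3320.
P_a = ½K_aγH² = 0.5×0.3320×21.0×10.9² = 414.2 kN/m, acting at H/3 = 3.633 m above the base.
FS_sliding = μW / P_a = 0.53×1776.3 / 414.2 = 2.273.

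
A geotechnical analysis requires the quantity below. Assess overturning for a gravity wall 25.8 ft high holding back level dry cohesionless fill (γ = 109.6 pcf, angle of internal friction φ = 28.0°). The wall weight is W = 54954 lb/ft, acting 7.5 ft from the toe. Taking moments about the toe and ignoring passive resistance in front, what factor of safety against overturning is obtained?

K_a = tan²(45° − 28.0°/2) = 0.3610.
P_a = ½K_aγH² = 0.5×0.3610×109.6×25.8² = 13170 lb/ft, acting at H/3 = 8.600 ft above the base.
Overturning moment M_o = P_a × H/3 = 13170 × 8.600 = 113300.
Resisting moment M_r = W × 7.5 = 54954 × 7.5 = 412200.
FS_overturning = M_r/M_o = 412200/113300 = 3.639.

3.64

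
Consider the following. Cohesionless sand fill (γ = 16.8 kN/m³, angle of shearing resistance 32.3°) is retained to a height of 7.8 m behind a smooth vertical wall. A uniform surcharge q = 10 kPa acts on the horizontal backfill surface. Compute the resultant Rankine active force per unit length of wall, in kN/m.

179 kN/m

K_a = tan²(45° − φ/2) = 0.3035.
Soil triangle: ½ K_a γ H² = 0.5×0.3035×16.8×7.8² = 155.1 kN/m.
Surcharge rectangle: K_a q H = 0.3035×10×7.8 = 23.67 kN/m.
Total = 155.1 + 23.67 = 178.8 kN/m.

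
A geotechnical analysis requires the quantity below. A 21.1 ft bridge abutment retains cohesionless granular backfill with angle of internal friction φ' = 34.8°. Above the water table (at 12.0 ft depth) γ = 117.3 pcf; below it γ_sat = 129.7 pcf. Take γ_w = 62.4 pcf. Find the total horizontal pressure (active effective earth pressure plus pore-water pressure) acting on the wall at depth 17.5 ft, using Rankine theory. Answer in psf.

829 psf

K_a = (1 − sin φ)/(1 + sin φ) = 0.2733.
γ' = 129.7 − 62.4 = 67.30 pcf.
Effective vertical stress at 17.5 ft: σ'_v = 117.3×12.0 + 67.30×5.50 = 1778 psf.
σ'_h = K_a σ'_v = 0.2733 × 1778 = 485.9 psf; u = γ_w × 5.50 = 343.2 psf.
Total σ_h = 485.9 + 343.2 = 829.1 psf.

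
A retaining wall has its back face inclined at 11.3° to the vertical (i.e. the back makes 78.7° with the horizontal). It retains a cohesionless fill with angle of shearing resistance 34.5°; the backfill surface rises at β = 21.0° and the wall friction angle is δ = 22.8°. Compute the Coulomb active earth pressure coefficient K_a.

K_a = sin²(α+φ) / [sin²α · sin(α−δ) · (1 + √{sin(φ+δ)sin(φ−β) / (sin(α−δ)sin(α+β))})²].
With α = 78.7°, φ = 34.5°, δ = 22.8°, β = 21.0°: K_a = 0.4775.

0.478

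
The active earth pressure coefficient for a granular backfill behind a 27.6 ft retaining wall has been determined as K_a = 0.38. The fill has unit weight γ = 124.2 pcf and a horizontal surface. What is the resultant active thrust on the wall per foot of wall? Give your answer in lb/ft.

18000 lb/ft

P = ½ K_a γ H² = 0.5 × 0.38 × 124.2 × 27.6² = 17980 lb/ft.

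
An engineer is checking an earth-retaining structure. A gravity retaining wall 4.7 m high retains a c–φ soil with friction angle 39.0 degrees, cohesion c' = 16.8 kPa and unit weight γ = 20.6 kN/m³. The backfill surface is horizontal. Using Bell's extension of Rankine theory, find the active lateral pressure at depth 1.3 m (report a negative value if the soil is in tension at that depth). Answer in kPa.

-9.93 kPa

K_a = (1 − sin φ)/(1 + sin φ) = 0.2275.
σ_a = K_a γ z − 2c√K_a = 0.2275×20.6×1.3 − 2×16.8×0.4770 = -9.934 kPa.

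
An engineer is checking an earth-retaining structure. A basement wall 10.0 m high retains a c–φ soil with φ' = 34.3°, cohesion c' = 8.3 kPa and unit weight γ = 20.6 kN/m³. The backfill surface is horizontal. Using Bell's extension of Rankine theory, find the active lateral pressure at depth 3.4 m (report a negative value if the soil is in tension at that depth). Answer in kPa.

10.8 kPa

K_a = (1 − sin φ)/(1 + sin φ) = 0.2792.
σ_a = K_a γ z − 2c√K_a = 0.2792×20.6×3.4 − 2×8.3×0.5284 = 10.78 kPa.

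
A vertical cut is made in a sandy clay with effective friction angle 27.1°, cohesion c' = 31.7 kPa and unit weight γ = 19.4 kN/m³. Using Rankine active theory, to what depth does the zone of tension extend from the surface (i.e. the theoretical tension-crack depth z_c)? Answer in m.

5.34 m

K_a = tan²(45° − 27.1°/2) = 0.3741; √K_a = 0.6116.
The active pressure is zero where K_a γ z = 2c√K_a, so z_c = 2c/(γ√K_a) = 2×31.7/(19.4×0.6116) = 5.343 m.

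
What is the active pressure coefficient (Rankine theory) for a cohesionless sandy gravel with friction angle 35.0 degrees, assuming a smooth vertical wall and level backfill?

K_a = tan²(45° − φ/2) = tan²(27.50°) = 0.2710.

0.271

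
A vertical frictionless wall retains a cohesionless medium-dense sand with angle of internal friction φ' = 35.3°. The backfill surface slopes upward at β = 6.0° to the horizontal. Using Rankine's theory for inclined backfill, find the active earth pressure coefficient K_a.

K_a = cos β · (cos β − √(cos²β − cos²φ)) / (cos β + √(cos²β − cos²φ)).
cos β = 0.9945, cos φ = 0.8161, √(cos²β − cos²φ) = 0.5683.
K_a = 0.9945 × (0.9945 − 0.5683)/(0.9945 + 0.5683) = 0.2712.

0.271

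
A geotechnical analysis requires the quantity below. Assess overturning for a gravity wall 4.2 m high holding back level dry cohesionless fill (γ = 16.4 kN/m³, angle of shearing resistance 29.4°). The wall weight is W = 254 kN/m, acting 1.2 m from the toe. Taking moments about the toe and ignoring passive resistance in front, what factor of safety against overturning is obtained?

K_a = tan²(45° − 29.4°/2) = 0.3415.
P_a = ½K_aγH² = 0.5×0.3415×16.4×4.2² = 49.39 kN/m, acting at H/3 = 1.400 m above the base.
Overturning moment M_o = P_a × H/3 = 49.39 × 1.400 = 69.15.
Resisting moment M_r = W × 1.2 = 254 × 1.2 = 304.8.
FS_overturning = M_r/M_o = 304.8/69.15 = 4.408.

4.41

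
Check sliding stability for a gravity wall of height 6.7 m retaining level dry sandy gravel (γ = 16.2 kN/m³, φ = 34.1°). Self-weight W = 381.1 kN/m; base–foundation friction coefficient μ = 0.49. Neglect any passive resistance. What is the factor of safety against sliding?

K_a = tan²(45° − 34.1°/2) = 0.2815.
P_a = ½K_aγH² = 0.5×0.2815×16.2×6.7² = 102.4 kN/m, acting at H/3 = 2.233 m above the base.
FS_sliding = μW / P_a = 0.49×381.1 / 102.4 = 1.824.

1.82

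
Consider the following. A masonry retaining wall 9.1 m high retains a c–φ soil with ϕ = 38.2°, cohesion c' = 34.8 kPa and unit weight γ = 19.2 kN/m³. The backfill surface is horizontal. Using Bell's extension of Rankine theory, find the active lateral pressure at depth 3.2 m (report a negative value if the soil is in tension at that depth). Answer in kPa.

-19.3 kPa

K_a = (1 − sin φ)/(1 + sin φ) = 0.2358.
σ_a = K_a γ z − 2c√K_a = 0.2358×19.2×3.2 − 2×34.8×0.4856 = -19.31 kPa.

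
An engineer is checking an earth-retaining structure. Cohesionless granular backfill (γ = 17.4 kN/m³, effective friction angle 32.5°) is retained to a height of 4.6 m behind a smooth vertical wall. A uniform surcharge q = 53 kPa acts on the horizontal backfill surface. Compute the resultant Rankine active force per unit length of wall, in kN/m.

K_a = tan²(45° − φ/2) = 0.3010.
Soil triangle: ½ K_a γ H² = 0.5×0.3010×17.4×4.6² = 55.41 kN/m.
Surcharge rectangle: K_a q H = 0.3010×53×4.6 = 73.38 kN/m.
Total = 55.41 + 73.38 = 128.8 kN/m.

129 kN/m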